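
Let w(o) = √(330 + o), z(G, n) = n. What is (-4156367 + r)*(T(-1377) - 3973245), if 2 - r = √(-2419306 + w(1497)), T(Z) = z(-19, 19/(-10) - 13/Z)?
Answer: 15160094638672153/918 + 54711609683*√(-2419306 + 3*√203)/13770 ≈ 1.6514e+13 + 6.18e+9*I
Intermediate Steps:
T(Z) = -19/10 - 13/Z (T(Z) = 19/(-10) - 13/Z = 19*(-⅒) - 13/Z = -19/10 - 13/Z)
r = 2 - √(-2419306 + 3*√203) (r = 2 - √(-2419306 + √(330 + 1497)) = 2 - √(-2419306 + √1827) = 2 - √(-2419306 + 3*√203) ≈ 2.0 - 1555.4*I)
(-4156367 + r)*(T(-1377) - 3973245) = (-4156367 + (2 - √(-2419306 + 3*√203)))*((-19/10 - 13/(-1377)) - 3973245) = (-4156365 - √(-2419306 + 3*√203))*((-19/10 - 13*(-1/1377)) - 3973245) = (-4156365 - √(-2419306 + 3*√203))*((-19/10 + 13/1377) - 3973245) = (-4156365 - √(-2419306 + 3*√203))*(-26033/13770 - 3973245) = (-4156365 - √(-2419306 + 3*√203))*(-54711609683/13770) = 15160094638672153/918 + 54711609683*√(-2419306 + 3*√203)/13770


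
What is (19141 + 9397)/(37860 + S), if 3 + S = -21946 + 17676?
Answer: 28538/33587 ≈ 0.84967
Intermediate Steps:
S = -4273 (S = -3 + (-21946 + 17676) = -3 - 4270 = -4273)
(19141 + 9397)/(37860 + S) = (19141 + 9397)/(37860 - 4273) = 28538/33587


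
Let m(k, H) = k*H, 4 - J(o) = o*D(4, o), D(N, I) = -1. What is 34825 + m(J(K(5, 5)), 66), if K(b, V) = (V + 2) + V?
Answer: 35881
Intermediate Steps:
K(b, V) = 2 + 2*V (K(b, V) = (2 + V) + V = 2 + 2*V)
J(o) = 4 + o (J(o) = 4 - o*(-1) = 4 - (-1)*o = 4 + o)
m(k, H) = H*k
34825 + m(J(K(5, 5)), 66) = 34825 + 66*(4 + (2 + 2*5)) = 34825 + 66*(4 + (2 + 10)) = 34825 + 66*(4 + 12) = 34825 + 66*16 = 34825 + 1056 = 35881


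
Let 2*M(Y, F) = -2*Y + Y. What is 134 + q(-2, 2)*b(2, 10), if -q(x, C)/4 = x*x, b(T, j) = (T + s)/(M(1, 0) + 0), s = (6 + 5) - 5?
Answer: 390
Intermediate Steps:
M(Y, F) = -Y/2 (M(Y, F) = (-2*Y + Y)/2 = (-Y)/2 = -Y/2)
s = 6 (s = 11 - 5 = 6)
b(T, j) = -12 - 2*T (b(T, j) = (T + 6)/(-1/2*1 + 0) = (6 + T)/(-1/2 + 0) = (6 + T)/(-1/2) = (6 + T)*(-2) = -12 - 2*T)
q(x, C) = -4*x**2 (q(x, C) = -4*x*x = -4*x**2)
134 + q(-2, 2)*b(2, 10) = 134 + (-4*(-2)**2)*(-12 - 2*2) = 134 + (-4*4)*(-12 - 4) = 134 - 16*(-16) = 134 + 256 = 390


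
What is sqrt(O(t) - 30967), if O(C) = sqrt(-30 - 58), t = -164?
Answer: sqrt(-30967 + 2*I*sqrt(22)) ≈ 0.027 + 175.97*I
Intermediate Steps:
O(C) = 2*I*sqrt(22) (O(C) = sqrt(-88) = 2*I*sqrt(22))
sqrt(O(t) - 30967) = sqrt(2*I*sqrt(22) - 30967) = sqrt(-30967 + 2*I*sqrt(22))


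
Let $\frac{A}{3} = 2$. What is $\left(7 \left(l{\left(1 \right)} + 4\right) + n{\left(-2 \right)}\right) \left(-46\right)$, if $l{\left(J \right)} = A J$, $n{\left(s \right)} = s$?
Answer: $-3128$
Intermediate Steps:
$A = 6$ ($A = 3 \cdot 2 = 6$)
$l{\left(J \right)} = 6 J$
$\left(7 \left(l{\left(1 \right)} + 4\right) + n{\left(-2 \right)}\right) \left(-46\right) = \left(7 \left(6 \cdot 1 + 4\right) - 2\right) \left(-46\right) = \left(7 \left(6 + 4\right) - 2\right) \left(-46\right) = \left(7 \cdot 10 - 2\right) \left(-46\right) = \left(70 - 2\right) \left(-46\right) = 68 \left(-46\right) = -3128$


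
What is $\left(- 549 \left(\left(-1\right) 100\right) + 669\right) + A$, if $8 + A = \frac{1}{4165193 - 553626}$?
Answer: $\frac{200662274088}{3611567} \approx 55561.0$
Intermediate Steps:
$A = - \frac{28892535}{3611567}$ ($A = -8 + \frac{1}{4165193 - 553626} = -8 + \frac{1}{3611567} = - \frac{28892535}{3611567} \approx -8.0$)
$\left(- 549 \left(\left(-1\right) 100\right) + 669\right) + A = \left(- 549 \left(\left(-1\right) 100\right) + 669\right) - \frac{28892535}{3611567} = \left(\left(-549\right) \left(-100\right) + 669\right) - \frac{28892535}{3611567} = \left(54900 + 669\right) - \frac{28892535}{3611567} = 55569 - \frac{28892535}{3611567} = \frac{200662274088}{3611567}$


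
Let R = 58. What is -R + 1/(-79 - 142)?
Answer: -12819/221 ≈ -58.005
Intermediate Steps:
-R + 1/(-79 - 142) = -1*58 + 1/(-79 - 142) = -58 + 1/(-221) = -58 - 1/221 = -12819/221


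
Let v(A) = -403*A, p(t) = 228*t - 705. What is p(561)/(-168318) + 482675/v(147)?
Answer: -9864280397/1107925182 ≈ -8.9034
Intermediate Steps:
p(t) = -705 + 228*t
p(561)/(-168318) + 482675/v(147) = (-705 + 228*561)/(-168318) + 482675/((-403*147)) = (-705 + 127908)*(-1/168318) + 482675/(-59241) = 127203*(-1/168318) + 482675*(-1/59241) = -42401/56106 - 482675/59241 = -9864280397/1107925182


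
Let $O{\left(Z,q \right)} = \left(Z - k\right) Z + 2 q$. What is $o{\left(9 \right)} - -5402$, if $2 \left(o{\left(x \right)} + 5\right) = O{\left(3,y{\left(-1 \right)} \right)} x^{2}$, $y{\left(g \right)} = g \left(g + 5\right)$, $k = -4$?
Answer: $\frac{11847}{2} \approx 5923.5$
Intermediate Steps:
$y{\left(g \right)} = g \left(5 + g\right)$
$O{\left(Z,q \right)} = 2 q + Z \left(4 + Z\right)$ ($O{\left(Z,q \right)} = \left(Z - -4\right) Z + 2 q = \left(Z + 4\right) Z + 2 q = \left(4 + Z\right) Z + 2 q = Z \left(4 + Z\right) + 2 q = 2 q + Z \left(4 + Z\right)$)
$o{\left(x \right)} = -5 + \frac{13 x^{2}}{2}$ ($o{\left(x \right)} = -5 + \frac{\left(3^{2} + 2 \left(- (5 - 1)\right) + 4 \cdot 3\right) x^{2}}{2} = -5 + \frac{\left(9 + 2 \left(\left(-1\right) 4\right) + 12\right) x^{2}}{2} = -5 + \frac{\left(9 + 2 \left(-4\right) + 12\right) x^{2}}{2} = -5 + \frac{\left(9 - 8 + 12\right) x^{2}}{2} = -5 + \frac{13 x^{2}}{2}$)
$o{\left(9 \right)} - -5402 = \left(-5 + \frac{13 \cdot 9^{2}}{2}\right) - -5402 = \left(-5 + \frac{13}{2} \cdot 81\right) + 5402 = \left(-5 + \frac{1053}{2}\right) + 5402 = \frac{1043}{2} + 5402 = \frac{11847}{2}$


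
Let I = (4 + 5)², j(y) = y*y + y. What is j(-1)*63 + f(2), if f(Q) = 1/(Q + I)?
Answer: 1/83 ≈ 0.012048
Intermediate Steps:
j(y) = y + y² (j(y) = y² + y = y + y²)
I = 81 (I = 9² = 81)
f(Q) = 1/(81 + Q) (f(Q) = 1/(Q + 81) = 1/(81 + Q))
j(-1)*63 + f(2) = -(1 - 1)*63 + 1/(81 + 2) = -1*0*63 + 1/83 = 0*63 + 1/83 = 0 + 1/83 = 1/83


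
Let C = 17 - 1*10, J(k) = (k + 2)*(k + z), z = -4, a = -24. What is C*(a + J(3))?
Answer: -203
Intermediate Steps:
J(k) = (-4 + k)*(2 + k) (J(k) = (k + 2)*(k - 4) = (2 + k)*(-4 + k) = (-4 + k)*(2 + k))
C = 7 (C = 17 - 10 = 7)
C*(a + J(3)) = 7*(-24 + (-8 + 3² - 2*3)) = 7*(-24 + (-8 + 9 - 6)) = 7*(-24 - 5) = 7*(-29) = -203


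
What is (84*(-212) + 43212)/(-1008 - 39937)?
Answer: -25404/40945 ≈ -0.62044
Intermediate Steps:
(84*(-212) + 43212)/(-1008 - 39937) = (-17808 + 43212)/(-40945) = 25404*(-1/40945) = -25404/40945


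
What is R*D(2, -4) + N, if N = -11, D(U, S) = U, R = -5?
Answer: -21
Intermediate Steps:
R*D(2, -4) + N = -5*2 - 11 = -10 - 11 = -21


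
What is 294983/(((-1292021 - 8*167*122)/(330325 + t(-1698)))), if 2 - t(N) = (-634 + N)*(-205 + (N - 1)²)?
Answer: -116802957459201/85589 ≈ -1.3647e+9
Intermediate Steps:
t(N) = 2 - (-634 + N)*(-205 + (-1 + N)²) (t(N) = 2 - (-634 + N)*(-205 + (N - 1)²) = 2 - (-634 + N)*(-205 + (-1 + N)²))
294983/(((-1292021 - 8*167*122)/(330325 + t(-1698)))) = 294983/(((-1292021 - 8*167*122)/(330325 + (-129334 - 1*(-1698)³ - 1064*(-1698) + 636*(-1698)²)))) = 294983/(((-1292021 - 1336*122)/(330325 + (-129334 - 1*(-4895680392) + 1806672 + 636*2883204)))) = 294983/(((-1292021 - 162992)/(330325 + (-129334 + 4895680392 + 1806672 + 1833717744)))) = 294983/((-1455013/(330325 + 6731075474))) = 294983/((-1455013/6731405799)) = 294983/((-1455013*1/6731405799)) = 294983/(-85589/395965047) = 294983*(-395965047/85589) = -116802957459201/85589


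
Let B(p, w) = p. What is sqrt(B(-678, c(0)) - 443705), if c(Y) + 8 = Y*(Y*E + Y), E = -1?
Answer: 139*I*sqrt(23) ≈ 666.62*I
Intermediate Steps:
c(Y) = -8 (c(Y) = -8 + Y*(Y*(-1) + Y) = -8 + Y*(-Y + Y) = -8 + Y*0 = -8 + 0 = -8)
sqrt(B(-678, c(0)) - 443705) = sqrt(-678 - 443705) = sqrt(-444383) = 139*I*sqrt(23)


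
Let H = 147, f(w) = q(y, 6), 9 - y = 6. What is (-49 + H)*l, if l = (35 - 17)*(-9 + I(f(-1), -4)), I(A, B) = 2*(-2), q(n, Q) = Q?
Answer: -22932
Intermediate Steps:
y = 3 (y = 9 - 1*6 = 9 - 6 = 3)
f(w) = 6
I(A, B) = -4
l = -234 (l = (35 - 17)*(-9 - 4) = 18*(-13) = -234)
(-49 + H)*l = (-49 + 147)*(-234) = 98*(-234) = -22932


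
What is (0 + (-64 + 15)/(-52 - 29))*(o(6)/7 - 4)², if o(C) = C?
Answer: 484/81 ≈ 5.9753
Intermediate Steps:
(0 + (-64 + 15)/(-52 - 29))*(o(6)/7 - 4)² = (0 + (-64 + 15)/(-52 - 29))*(6/7 - 4)² = (0 - 49/(-81))*(6*(⅐) - 4)² = (0 - 49*(-1/81))*(6/7 - 4)² = (0 + 49/81)*(-22/7)² = (49/81)*(484/49) = 484/81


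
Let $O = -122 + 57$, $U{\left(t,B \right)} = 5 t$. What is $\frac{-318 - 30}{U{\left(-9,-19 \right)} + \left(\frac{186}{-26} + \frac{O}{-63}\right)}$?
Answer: $\frac{285012}{41869} \approx 6.8072$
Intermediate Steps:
$O = -65$
$\frac{-318 - 30}{U{\left(-9,-19 \right)} + \left(\frac{186}{-26} + \frac{O}{-63}\right)} = \frac{-318 - 30}{5 \left(-9\right) + \left(\frac{186}{-26} - \frac{65}{-63}\right)} = - \frac{348}{-45 + \left(186 \left(- \frac{1}{26}\right) - - \frac{65}{63}\right)} = - \frac{348}{-45 + \left(- \frac{93}{13} + \frac{65}{63}\right)} = - \frac{348}{-45 - \frac{5014}{819}} = - \frac{348}{- \frac{41869}{819}} = \left(-348\right) \left(- \frac{819}{41869}\right) = \frac{285012}{41869}$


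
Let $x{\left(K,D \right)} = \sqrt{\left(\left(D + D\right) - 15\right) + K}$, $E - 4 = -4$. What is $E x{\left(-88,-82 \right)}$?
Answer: $0$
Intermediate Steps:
$E = 0$ ($E = 4 - 4 = 0$)
$x{\left(K,D \right)} = \sqrt{-15 + K + 2 D}$ ($x{\left(K,D \right)} = \sqrt{\left(2 D - 15\right) + K} = \sqrt{\left(-15 + 2 D\right) + K} = \sqrt{-15 + K + 2 D}$)
$E x{\left(-88,-82 \right)} = 0 \sqrt{-15 - 88 + 2 \left(-82\right)} = 0 \sqrt{-15 - 88 - 164} = 0 \sqrt{-267} = 0 i \sqrt{267} = 0$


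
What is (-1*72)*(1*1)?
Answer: -72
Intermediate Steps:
(-1*72)*(1*1) = -72*1 = -72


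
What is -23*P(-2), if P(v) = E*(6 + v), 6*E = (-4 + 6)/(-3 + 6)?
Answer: -92/9 ≈ -10.222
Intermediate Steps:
E = ⅑ (E = ((-4 + 6)/(-3 + 6))/6 = (2/3)/6 = (2*(⅓))/6 = (⅙)*(⅔) = ⅑ ≈ 0.11111)
P(v) = ⅔ + v/9 (P(v) = (6 + v)/9 = ⅔ + v/9)
-23*P(-2) = -23*(⅔ + (⅑)*(-2)) = -23*(⅔ - 2/9) = -23*4/9 = -92/9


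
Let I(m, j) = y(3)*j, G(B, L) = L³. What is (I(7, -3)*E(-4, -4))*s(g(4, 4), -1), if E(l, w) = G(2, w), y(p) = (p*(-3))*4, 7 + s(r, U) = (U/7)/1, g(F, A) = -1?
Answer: 345600/7 ≈ 49371.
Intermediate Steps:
s(r, U) = -7 + U/7 (s(r, U) = -7 + (U/7)/1 = -7 + (U*(⅐))*1 = -7 + (U/7)*1 = -7 + U/7)
y(p) = -12*p (y(p) = -3*p*4 = -12*p)
E(l, w) = w³
I(m, j) = -36*j (I(m, j) = (-12*3)*j = -36*j)
(I(7, -3)*E(-4, -4))*s(g(4, 4), -1) = (-36*(-3)*(-4)³)*(-7 + (⅐)*(-1)) = (108*(-64))*(-7 - ⅐) = -6912*(-50/7) = 345600/7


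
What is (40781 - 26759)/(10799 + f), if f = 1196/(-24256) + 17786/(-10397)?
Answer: 884050754976/680737995985 ≈ 1.2987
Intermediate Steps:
f = -110963007/63047408 (f = 1196*(-1/24256) + 17786*(-1/10397) = -299/6064 - 17786/10397 = -110963007/63047408 ≈ -1.7600)
(40781 - 26759)/(10799 + f) = (40781 - 26759)/(10799 - 110963007/63047408) = 14022/(680737995985/63047408) = 14022*(63047408/680737995985) = 884050754976/680737995985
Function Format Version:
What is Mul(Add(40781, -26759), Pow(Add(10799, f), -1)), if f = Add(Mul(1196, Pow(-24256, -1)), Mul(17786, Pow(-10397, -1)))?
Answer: Rational(884050754976, 680737995985) ≈ 1.2987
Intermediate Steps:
f = Rational(-110963007, 63047408) (f = Add(Mul(1196, Rational(-1, 24256)), Mul(17786, Rational(-1, 10397))) = Add(Rational(-299, 6064), Rational(-17786, 10397)) = Rational(-110963007, 63047408) ≈ -1.7600)
Mul(Add(40781, -26759), Pow(Add(10799, f), -1)) = Mul(Add(40781, -26759), Pow(Add(10799, Rational(-110963007, 63047408)), -1)) = Mul(14022, Pow(Rational(680737995985, 63047408), -1)) = Mul(14022, Rational(63047408, 680737995985)) = Rational(884050754976, 680737995985)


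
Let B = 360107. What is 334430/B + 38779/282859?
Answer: 108561124723/101859505913 ≈ 1.0658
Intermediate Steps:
334430/B + 38779/282859 = 334430/360107 + 38779/282859 = 108561124723/101859505913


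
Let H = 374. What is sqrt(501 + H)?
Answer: 5*sqrt(35) ≈ 29.580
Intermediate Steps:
sqrt(501 + H) = sqrt(501 + 374) = sqrt(875) = 5*sqrt(35)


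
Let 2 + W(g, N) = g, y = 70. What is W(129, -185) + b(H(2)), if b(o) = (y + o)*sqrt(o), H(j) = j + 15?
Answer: 127 + 87*sqrt(17) ≈ 485.71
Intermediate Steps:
W(g, N) = -2 + g
H(j) = 15 + j
b(o) = sqrt(o)*(70 + o) (b(o) = (70 + o)*sqrt(o) = sqrt(o)*(70 + o))
W(129, -185) + b(H(2)) = (-2 + 129) + sqrt(15 + 2)*(70 + (15 + 2)) = 127 + sqrt(17)*(70 + 17) = 127 + sqrt(17)*87 = 127 + 87*sqrt(17)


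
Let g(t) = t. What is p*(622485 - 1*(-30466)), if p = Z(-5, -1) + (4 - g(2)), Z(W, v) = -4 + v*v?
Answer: -652951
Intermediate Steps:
Z(W, v) = -4 + v²
p = -1 (p = (-4 + (-1)²) + (4 - 1*2) = (-4 + 1) + (4 - 2) = -3 + 2 = -1)
p*(622485 - 1*(-30466)) = -(622485 - 1*(-30466)) = -(622485 + 30466) = -1*652951 = -652951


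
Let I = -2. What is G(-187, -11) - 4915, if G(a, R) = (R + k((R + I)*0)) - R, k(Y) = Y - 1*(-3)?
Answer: -4912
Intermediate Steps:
k(Y) = 3 + Y (k(Y) = Y + 3 = 3 + Y)
G(a, R) = 3 (G(a, R) = (R + (3 + (R - 2)*0)) - R = (R + (3 + (-2 + R)*0)) - R = (R + (3 + 0)) - R = (R + 3) - R = (3 + R) - R = 3)
G(-187, -11) - 4915 = 3 - 4915 = -4912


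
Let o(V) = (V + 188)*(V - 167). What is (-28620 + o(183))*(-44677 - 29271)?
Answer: 1677436432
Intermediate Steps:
o(V) = (-167 + V)*(188 + V) (o(V) = (188 + V)*(-167 + V) = (-167 + V)*(188 + V))
(-28620 + o(183))*(-44677 - 29271) = (-28620 + (-31396 + 183² + 21*183))*(-44677 - 29271) = (-28620 + (-31396 + 33489 + 3843))*(-73948) = (-28620 + 5936)*(-73948) = -22684*(-73948) = 1677436432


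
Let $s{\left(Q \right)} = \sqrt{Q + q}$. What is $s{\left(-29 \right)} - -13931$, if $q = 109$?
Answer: $13931 + 4 \sqrt{5} \approx 13940.0$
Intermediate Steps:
$s{\left(Q \right)} = \sqrt{109 + Q}$ ($s{\left(Q \right)} = \sqrt{Q + 109} = \sqrt{109 + Q}$)
$s{\left(-29 \right)} - -13931 = \sqrt{109 - 29} - -13931 = \sqrt{80} + 13931 = 4 \sqrt{5} + 13931 = 13931 + 4 \sqrt{5}$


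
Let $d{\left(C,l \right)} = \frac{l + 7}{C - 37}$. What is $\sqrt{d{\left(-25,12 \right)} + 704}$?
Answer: $\frac{\sqrt{2704998}}{62} \approx 26.527$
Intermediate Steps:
$d{\left(C,l \right)} = \frac{7 + l}{-37 + C}$
$\sqrt{d{\left(-25,12 \right)} + 704} = \sqrt{\frac{7 + 12}{-37 - 25} + 704} = \sqrt{\frac{1}{-62} \cdot 19 + 704} = \sqrt{\left(- \frac{1}{62}\right) 19 + 704} = \sqrt{- \frac{19}{62} + 704} = \sqrt{\frac{43629}{62}} = \frac{\sqrt{2704998}}{62}$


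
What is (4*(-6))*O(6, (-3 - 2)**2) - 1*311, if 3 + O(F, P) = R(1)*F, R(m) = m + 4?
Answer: -959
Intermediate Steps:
R(m) = 4 + m
O(F, P) = -3 + 5*F (O(F, P) = -3 + (4 + 1)*F = -3 + 5*F)
(4*(-6))*O(6, (-3 - 2)**2) - 1*311 = (4*(-6))*(-3 + 5*6) - 1*311 = -24*(-3 + 30) - 311 = -24*27 - 311 = -648 - 311 = -959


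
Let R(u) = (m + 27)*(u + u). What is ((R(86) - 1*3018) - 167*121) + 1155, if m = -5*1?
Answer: -18286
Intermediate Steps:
m = -5
R(u) = 44*u (R(u) = (-5 + 27)*(u + u) = 22*(2*u) = 44*u)
((R(86) - 1*3018) - 167*121) + 1155 = ((44*86 - 1*3018) - 167*121) + 1155 = ((3784 - 3018) - 20207) + 1155 = (766 - 20207) + 1155 = -19441 + 1155 = -18286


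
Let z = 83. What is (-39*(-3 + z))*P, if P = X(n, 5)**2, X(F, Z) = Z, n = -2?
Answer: -78000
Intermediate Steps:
P = 25 (P = 5**2 = 25)
(-39*(-3 + z))*P = -39*(-3 + 83)*25 = -39*80*25 = -3120*25 = -78000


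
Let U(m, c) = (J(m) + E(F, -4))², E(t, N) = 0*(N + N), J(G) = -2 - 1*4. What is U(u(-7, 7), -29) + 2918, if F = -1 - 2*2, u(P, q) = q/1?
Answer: 2954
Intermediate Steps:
u(P, q) = q (u(P, q) = q*1 = q)
F = -5 (F = -1 - 4 = -5)
J(G) = -6 (J(G) = -2 - 4 = -6)
E(t, N) = 0 (E(t, N) = 0*(2*N) = 0)
U(m, c) = 36 (U(m, c) = (-6 + 0)² = (-6)² = 36)
U(u(-7, 7), -29) + 2918 = 36 + 2918 = 2954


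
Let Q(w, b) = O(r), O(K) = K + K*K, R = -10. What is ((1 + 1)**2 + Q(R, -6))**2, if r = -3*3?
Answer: 5776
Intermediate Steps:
r = -9
O(K) = K + K**2
Q(w, b) = 72 (Q(w, b) = -9*(1 - 9) = -9*(-8) = 72)
((1 + 1)**2 + Q(R, -6))**2 = ((1 + 1)**2 + 72)**2 = (2**2 + 72)**2 = (4 + 72)**2 = 76**2 = 5776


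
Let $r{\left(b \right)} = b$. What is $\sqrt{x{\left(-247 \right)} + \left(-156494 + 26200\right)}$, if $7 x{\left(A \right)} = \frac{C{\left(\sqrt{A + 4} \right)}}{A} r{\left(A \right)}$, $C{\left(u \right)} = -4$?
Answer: $\frac{i \sqrt{6384434}}{7} \approx 360.96 i$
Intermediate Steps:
$x{\left(A \right)} = - \frac{4}{7}$ ($x{\left(A \right)} = \frac{- \frac{4}{A} A}{7} = \frac{1}{7} \left(-4\right) = - \frac{4}{7}$)
$\sqrt{x{\left(-247 \right)} + \left(-156494 + 26200\right)} = \sqrt{- \frac{4}{7} + \left(-156494 + 26200\right)} = \sqrt{- \frac{4}{7} - 130294} = \sqrt{- \frac{912062}{7}} = \frac{i \sqrt{6384434}}{7}$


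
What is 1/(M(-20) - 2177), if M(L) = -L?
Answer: -1/2157 ≈ -0.00046361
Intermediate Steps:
1/(M(-20) - 2177) = 1/(-1*(-20) - 2177) = 1/(20 - 2177) = 1/(-2157) = -1/2157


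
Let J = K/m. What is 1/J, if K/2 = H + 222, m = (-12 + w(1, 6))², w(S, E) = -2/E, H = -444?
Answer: -37/108 ≈ -0.34259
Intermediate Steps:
m = 1369/9 (m = (-12 - 2/6)² = (-12 - 2*⅙)² = (-12 - ⅓)² = (-37/3)² = 1369/9 ≈ 152.11)
K = -444 (K = 2*(-444 + 222) = 2*(-222) = -444)
J = -108/37 (J = -444/1369/9 = -444*9/1369 = -108/37 ≈ -2.9189)
1/J = 1/(-108/37) = -37/108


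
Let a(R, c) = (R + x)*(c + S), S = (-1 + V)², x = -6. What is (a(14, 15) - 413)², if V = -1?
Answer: 68121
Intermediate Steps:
S = 4 (S = (-1 - 1)² = (-2)² = 4)
a(R, c) = (-6 + R)*(4 + c) (a(R, c) = (R - 6)*(c + 4) = (-6 + R)*(4 + c))
(a(14, 15) - 413)² = ((-24 - 6*15 + 4*14 + 14*15) - 413)² = ((-24 - 90 + 56 + 210) - 413)² = (152 - 413)² = (-261)² = 68121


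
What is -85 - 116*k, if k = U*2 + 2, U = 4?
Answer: -1245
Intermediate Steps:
k = 10 (k = 4*2 + 2 = 8 + 2 = 10)
-85 - 116*k = -85 - 116*10 = -85 - 1160 = -1245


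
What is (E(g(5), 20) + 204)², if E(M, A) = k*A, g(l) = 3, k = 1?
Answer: 50176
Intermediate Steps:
E(M, A) = A (E(M, A) = 1*A = A)
(E(g(5), 20) + 204)² = (20 + 204)² = 224² = 50176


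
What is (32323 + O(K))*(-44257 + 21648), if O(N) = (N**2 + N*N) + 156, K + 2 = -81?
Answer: -1045824513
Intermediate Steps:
K = -83 (K = -2 - 81 = -83)
O(N) = 156 + 2*N**2 (O(N) = (N**2 + N**2) + 156 = 2*N**2 + 156 = 156 + 2*N**2)
(32323 + O(K))*(-44257 + 21648) = (32323 + (156 + 2*(-83)**2))*(-44257 + 21648) = (32323 + (156 + 2*6889))*(-22609) = (32323 + (156 + 13778))*(-22609) = (32323 + 13934)*(-22609) = 46257*(-22609) = -1045824513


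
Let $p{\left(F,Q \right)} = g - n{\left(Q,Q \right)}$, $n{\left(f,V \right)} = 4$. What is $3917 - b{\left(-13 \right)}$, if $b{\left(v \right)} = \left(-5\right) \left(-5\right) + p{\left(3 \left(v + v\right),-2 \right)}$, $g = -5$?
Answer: $3901$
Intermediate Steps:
$p{\left(F,Q \right)} = -9$ ($p{\left(F,Q \right)} = -5 - 4 = -9$)
$b{\left(v \right)} = 16$ ($b{\left(v \right)} = \left(-5\right) \left(-5\right) - 9 = 25 - 9 = 16$)
$3917 - b{\left(-13 \right)} = 3917 - 16 = 3901$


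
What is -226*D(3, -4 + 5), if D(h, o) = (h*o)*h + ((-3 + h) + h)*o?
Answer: -2712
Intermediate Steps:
D(h, o) = o*h**2 + o*(-3 + 2*h) (D(h, o) = o*h**2 + (-3 + 2*h)*o = o*h**2 + o*(-3 + 2*h))
-226*D(3, -4 + 5) = -226*(-4 + 5)*(-3 + 3**2 + 2*3) = -226*(-3 + 9 + 6) = -226*12 = -2712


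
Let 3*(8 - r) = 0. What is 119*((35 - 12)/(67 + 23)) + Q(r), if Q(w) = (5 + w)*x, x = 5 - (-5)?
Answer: 14437/90 ≈ 160.41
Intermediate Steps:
r = 8 (r = 8 - ⅓*0 = 8 + 0 = 8)
x = 10 (x = 5 - 5*(-1) = 5 + 5 = 10)
Q(w) = 50 + 10*w (Q(w) = (5 + w)*10 = 50 + 10*w)
119*((35 - 12)/(67 + 23)) + Q(r) = 119*((35 - 12)/(67 + 23)) + (50 + 10*8) = 119*(23/90) + (50 + 80) = 119*(23*(1/90)) + 130 = 119*(23/90) + 130 = 2737/90 + 130 = 14437/90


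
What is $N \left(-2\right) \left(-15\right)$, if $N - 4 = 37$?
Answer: $1230$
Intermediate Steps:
$N = 41$ ($N = 4 + 37 = 41$)
$N \left(-2\right) \left(-15\right) = 41 \left(-2\right) \left(-15\right) = \left(-82\right) \left(-15\right) = 1230$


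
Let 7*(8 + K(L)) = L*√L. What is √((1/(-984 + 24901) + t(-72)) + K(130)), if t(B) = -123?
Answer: √(-3671813752558 + 520540828990*√130)/167419 ≈ 8.9859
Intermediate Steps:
K(L) = -8 + L^(3/2)/7 (K(L) = -8 + (L*√L)/7 = -8 + L^(3/2)/7)
√((1/(-984 + 24901) + t(-72)) + K(130)) = √((1/(-984 + 24901) - 123) + (-8 + 130^(3/2)/7)) = √((1/23917 - 123) + (-8 + (130*√130)/7)) = √((1/23917 - 123) + (-8 + 130*√130/7)) = √(-2941790/23917 + (-8 + 130*√130/7)) = √(-3133126/23917 + 130*√130/7)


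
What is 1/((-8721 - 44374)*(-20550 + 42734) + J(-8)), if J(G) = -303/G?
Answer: -8/9422875537 ≈ -8.4900e-10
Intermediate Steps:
1/((-8721 - 44374)*(-20550 + 42734) + J(-8)) = 1/((-8721 - 44374)*(-20550 + 42734) - 303/(-8)) = 1/(-53095*22184 - 303*(-1/8)) = 1/(-1177859480 + 303/8) = 1/(-9422875537/8) = -8/9422875537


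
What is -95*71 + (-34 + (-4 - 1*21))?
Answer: -6804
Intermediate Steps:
-95*71 + (-34 + (-4 - 1*21)) = -6745 + (-34 + (-4 - 21)) = -6745 + (-34 - 25) = -6745 - 59 = -6804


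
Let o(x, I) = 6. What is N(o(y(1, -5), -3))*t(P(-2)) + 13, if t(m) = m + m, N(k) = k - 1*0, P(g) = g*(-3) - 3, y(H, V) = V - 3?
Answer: 49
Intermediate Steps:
y(H, V) = -3 + V
P(g) = -3 - 3*g (P(g) = -3*g - 3 = -3 - 3*g)
N(k) = k (N(k) = k + 0 = k)
t(m) = 2*m
N(o(y(1, -5), -3))*t(P(-2)) + 13 = 6*(2*(-3 - 3*(-2))) + 13 = 6*(2*(-3 + 6)) + 13 = 6*(2*3) + 13 = 6*6 + 13 = 36 + 13 = 49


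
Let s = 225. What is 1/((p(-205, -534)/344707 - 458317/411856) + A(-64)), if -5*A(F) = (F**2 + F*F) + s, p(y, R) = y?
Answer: -709848230960/1195748859541059 ≈ -0.00059364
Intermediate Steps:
A(F) = -45 - 2*F**2/5 (A(F) = -((F**2 + F*F) + 225)/5 = -((F**2 + F**2) + 225)/5 = -(2*F**2 + 225)/5 = -(225 + 2*F**2)/5 = -45 - 2*F**2/5)
1/((p(-205, -534)/344707 - 458317/411856) + A(-64)) = 1/((-205/344707 - 458317/411856) + (-45 - 2/5*(-64)**2)) = 1/((-205*1/344707 - 458317*1/411856) + (-45 - 2/5*4096)) = 1/((-205/344707 - 458317/411856) + (-45 - 8192/5)) = 1/(-158069508599/141969646192 - 8417/5) = 1/(-1195748859541059/709848230960) = -709848230960/1195748859541059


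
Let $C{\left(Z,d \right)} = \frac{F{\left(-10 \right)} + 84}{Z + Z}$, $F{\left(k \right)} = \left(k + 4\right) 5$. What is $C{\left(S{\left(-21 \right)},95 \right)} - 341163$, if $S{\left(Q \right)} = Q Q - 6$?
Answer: $- \frac{49468626}{145} \approx -3.4116 \cdot 10^{5}$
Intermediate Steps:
$F{\left(k \right)} = 20 + 5 k$ ($F{\left(k \right)} = \left(4 + k\right) 5 = 20 + 5 k$)
$S{\left(Q \right)} = -6 + Q^{2}$ ($S{\left(Q \right)} = Q^{2} - 6 = -6 + Q^{2}$)
$C{\left(Z,d \right)} = \frac{27}{Z}$ ($C{\left(Z,d \right)} = \frac{\left(20 + 5 \left(-10\right)\right) + 84}{Z + Z} = \frac{\left(20 - 50\right) + 84}{2 Z} = \left(-30 + 84\right) \frac{1}{2 Z} = 54 \frac{1}{2 Z} = \frac{27}{Z}$)
$C{\left(S{\left(-21 \right)},95 \right)} - 341163 = \frac{27}{-6 + \left(-21\right)^{2}} - 341163 = \frac{27}{-6 + 441} - 341163 = \frac{27}{435} - 341163 = 27 \cdot \frac{1}{435} - 341163 = \frac{9}{145} - 341163 = - \frac{49468626}{145}$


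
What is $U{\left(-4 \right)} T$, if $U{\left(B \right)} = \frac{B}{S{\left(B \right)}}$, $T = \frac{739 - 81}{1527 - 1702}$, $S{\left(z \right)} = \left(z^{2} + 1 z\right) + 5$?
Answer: $\frac{376}{425} \approx 0.88471$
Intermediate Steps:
$S{\left(z \right)} = 5 + z + z^{2}$ ($S{\left(z \right)} = \left(z^{2} + z\right) + 5 = \left(z + z^{2}\right) + 5 = 5 + z + z^{2}$)
$T = - \frac{94}{25}$ ($T = \frac{658}{-175} = 658 \left(- \frac{1}{175}\right) = - \frac{94}{25} \approx -3.76$)
$U{\left(B \right)} = \frac{B}{5 + B + B^{2}}$
$U{\left(-4 \right)} T = - \frac{4}{5 - 4 + \left(-4\right)^{2}} \left(- \frac{94}{25}\right) = - \frac{4}{5 - 4 + 16} \left(- \frac{94}{25}\right) = - \frac{4}{17} \left(- \frac{94}{25}\right) = \left(-4\right) \frac{1}{17} \left(- \frac{94}{25}\right) = \left(- \frac{4}{17}\right) \left(- \frac{94}{25}\right) = \frac{376}{425}$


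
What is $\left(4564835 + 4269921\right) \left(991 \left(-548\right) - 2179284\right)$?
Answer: $-24051315666112$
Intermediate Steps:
$\left(4564835 + 4269921\right) \left(991 \left(-548\right) - 2179284\right) = 8834756 \left(-543068 - 2179284\right) = 8834756 \left(-2722352\right) = -24051315666112$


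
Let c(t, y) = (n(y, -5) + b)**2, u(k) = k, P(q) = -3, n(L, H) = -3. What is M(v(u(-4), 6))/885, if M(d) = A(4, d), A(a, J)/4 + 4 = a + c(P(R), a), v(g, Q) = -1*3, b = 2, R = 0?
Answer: 4/885 ≈ 0.0045198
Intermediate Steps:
v(g, Q) = -3
c(t, y) = 1 (c(t, y) = (-3 + 2)**2 = (-1)**2 = 1)
A(a, J) = -12 + 4*a (A(a, J) = -16 + 4*(a + 1) = -16 + 4*(1 + a) = -16 + (4 + 4*a) = -12 + 4*a)
M(d) = 4 (M(d) = -12 + 4*4 = -12 + 16 = 4)
M(v(u(-4), 6))/885 = 4/885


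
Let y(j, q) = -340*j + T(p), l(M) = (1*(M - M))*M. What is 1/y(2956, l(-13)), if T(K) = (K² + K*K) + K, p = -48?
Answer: -1/1000480 ≈ -9.9952e-7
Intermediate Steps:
T(K) = K + 2*K² (T(K) = (K² + K²) + K = 2*K² + K = K + 2*K²)
l(M) = 0 (l(M) = (1*0)*M = 0*M = 0)
y(j, q) = 4560 - 340*j (y(j, q) = -340*j - 48*(1 + 2*(-48)) = -340*j - 48*(1 - 96) = -340*j - 48*(-95) = -340*j + 4560 = 4560 - 340*j)
1/y(2956, l(-13)) = 1/(4560 - 340*2956) = 1/(4560 - 1005040) = 1/(-1000480) = -1/1000480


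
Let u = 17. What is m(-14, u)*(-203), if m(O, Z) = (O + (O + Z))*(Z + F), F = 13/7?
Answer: 42108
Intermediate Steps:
F = 13/7 (F = 13*(⅐) = 13/7 ≈ 1.8571)
m(O, Z) = (13/7 + Z)*(Z + 2*O) (m(O, Z) = (O + (O + Z))*(Z + 13/7) = (Z + 2*O)*(13/7 + Z) = (13/7 + Z)*(Z + 2*O))
m(-14, u)*(-203) = (17² + (13/7)*17 + (26/7)*(-14) + 2*(-14)*17)*(-203) = (289 + 221/7 - 52 - 476)*(-203) = -1452/7*(-203) = 42108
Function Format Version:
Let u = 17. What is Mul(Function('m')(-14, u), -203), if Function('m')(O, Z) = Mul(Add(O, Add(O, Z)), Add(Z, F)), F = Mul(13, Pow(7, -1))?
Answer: 42108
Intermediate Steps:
F = Rational(13, 7) (F = Mul(13, Rational(1, 7)) = Rational(13, 7) ≈ 1.8571)
Function('m')(O, Z) = Mul(Add(Rational(13, 7), Z), Add(Z, Mul(2, O))) (Function('m')(O, Z) = Mul(Add(O, Add(O, Z)), Add(Z, Rational(13, 7))) = Mul(Add(Z, Mul(2, O)), Add(Rational(13, 7), Z)) = Mul(Add(Rational(13, 7), Z), Add(Z, Mul(2, O))))
Mul(Function('m')(-14, u), -203) = Mul(Add(Pow(17, 2), Mul(Rational(13, 7), 17), Mul(Rational(26, 7), -14), Mul(2, -14, 17)), -203) = Mul(Add(289, Rational(221, 7), -52, -476), -203) = Mul(Rational(-1452, 7), -203) = 42108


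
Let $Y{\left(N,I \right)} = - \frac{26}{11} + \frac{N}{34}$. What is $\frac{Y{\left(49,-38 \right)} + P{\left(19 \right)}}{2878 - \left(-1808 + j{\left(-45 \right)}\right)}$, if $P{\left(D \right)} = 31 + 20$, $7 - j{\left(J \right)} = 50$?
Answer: $\frac{18729}{1768646} \approx 0.010589$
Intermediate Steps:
$Y{\left(N,I \right)} = - \frac{26}{11} + \frac{N}{34}$ ($Y{\left(N,I \right)} = \left(-26\right) \frac{1}{11} + N \frac{1}{34} = - \frac{26}{11} + \frac{N}{34}$)
$j{\left(J \right)} = -43$ ($j{\left(J \right)} = 7 - 50 = -43$)
$P{\left(D \right)} = 51$
$\frac{Y{\left(49,-38 \right)} + P{\left(19 \right)}}{2878 - \left(-1808 + j{\left(-45 \right)}\right)} = \frac{\left(- \frac{26}{11} + \frac{1}{34} \cdot 49\right) + 51}{2878 + \left(1808 - -43\right)} = \frac{\left(- \frac{26}{11} + \frac{49}{34}\right) + 51}{2878 + \left(1808 + 43\right)} = \frac{- \frac{345}{374} + 51}{2878 + 1851} = \frac{18729}{374 \cdot 4729} = \frac{18729}{374} \cdot \frac{1}{4729} = \frac{18729}{1768646}$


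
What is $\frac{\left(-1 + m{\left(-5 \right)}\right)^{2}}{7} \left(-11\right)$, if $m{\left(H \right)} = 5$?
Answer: $- \frac{176}{7} \approx -25.143$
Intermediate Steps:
$\frac{\left(-1 + m{\left(-5 \right)}\right)^{2}}{7} \left(-11\right) = \frac{\left(-1 + 5\right)^{2}}{7} \left(-11\right) = \frac{4^{2}}{7} \left(-11\right) = \frac{1}{7} \cdot 16 \left(-11\right) = \frac{16}{7} \left(-11\right) = - \frac{176}{7}$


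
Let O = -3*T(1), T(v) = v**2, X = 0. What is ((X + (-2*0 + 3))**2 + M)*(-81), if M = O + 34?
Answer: -3240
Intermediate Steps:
O = -3 (O = -3*1**2 = -3*1 = -3)
M = 31 (M = -3 + 34 = 31)
((X + (-2*0 + 3))**2 + M)*(-81) = ((0 + (-2*0 + 3))**2 + 31)*(-81) = ((0 + (0 + 3))**2 + 31)*(-81) = ((0 + 3)**2 + 31)*(-81) = (3**2 + 31)*(-81) = (9 + 31)*(-81) = 40*(-81) = -3240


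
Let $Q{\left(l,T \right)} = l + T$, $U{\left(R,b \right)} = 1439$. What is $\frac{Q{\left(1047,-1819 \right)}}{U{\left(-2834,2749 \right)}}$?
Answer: $- \frac{772}{1439} \approx -0.53648$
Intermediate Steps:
$Q{\left(l,T \right)} = T + l$
$\frac{Q{\left(1047,-1819 \right)}}{U{\left(-2834,2749 \right)}} = \frac{-1819 + 1047}{1439} = \left(-772\right) \frac{1}{1439} = - \frac{772}{1439}$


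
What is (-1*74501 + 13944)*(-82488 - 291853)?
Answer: 22668967937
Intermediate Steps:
(-1*74501 + 13944)*(-82488 - 291853) = (-74501 + 13944)*(-374341) = -60557*(-374341) = 22668967937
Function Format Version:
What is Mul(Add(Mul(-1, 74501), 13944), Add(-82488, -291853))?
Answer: 22668967937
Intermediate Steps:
Mul(Add(Mul(-1, 74501), 13944), Add(-82488, -291853)) = Mul(Add(-74501, 13944), -374341) = Mul(-60557, -374341) = 22668967937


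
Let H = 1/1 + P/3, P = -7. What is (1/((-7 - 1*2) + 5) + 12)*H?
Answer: -47/3 ≈ -15.667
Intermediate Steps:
H = -4/3 (H = 1/1 - 7/3 = 1*1 - 7*1/3 = 1 - 7/3 = -4/3 ≈ -1.3333)
(1/((-7 - 1*2) + 5) + 12)*H = (1/((-7 - 1*2) + 5) + 12)*(-4/3) = (1/((-7 - 2) + 5) + 12)*(-4/3) = (1/(-9 + 5) + 12)*(-4/3) = (1/(-4) + 12)*(-4/3) = (-1/4 + 12)*(-4/3) = (47/4)*(-4/3) = -47/3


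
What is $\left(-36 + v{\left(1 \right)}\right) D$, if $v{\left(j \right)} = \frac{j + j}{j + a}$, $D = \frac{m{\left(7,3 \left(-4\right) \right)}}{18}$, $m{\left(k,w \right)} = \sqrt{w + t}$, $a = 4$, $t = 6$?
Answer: $- \frac{89 i \sqrt{6}}{45} \approx - 4.8445 i$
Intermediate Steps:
$m{\left(k,w \right)} = \sqrt{6 + w}$ ($m{\left(k,w \right)} = \sqrt{w + 6} = \sqrt{6 + w}$)
$D = \frac{i \sqrt{6}}{18}$ ($D = \frac{\sqrt{6 + 3 \left(-4\right)}}{18} = \sqrt{6 - 12} \cdot \frac{1}{18} = \sqrt{-6} \cdot \frac{1}{18} = i \sqrt{6} \cdot \frac{1}{18} = \frac{i \sqrt{6}}{18} \approx 0.13608 i$)
$v{\left(j \right)} = \frac{2 j}{4 + j}$ ($v{\left(j \right)} = \frac{j + j}{j + 4} = \frac{2 j}{4 + j}$)
$\left(-36 + v{\left(1 \right)}\right) D = \left(-36 + 2 \cdot 1 \frac{1}{4 + 1}\right) \frac{i \sqrt{6}}{18} = \left(-36 + 2 \cdot 1 \cdot \frac{1}{5}\right) \frac{i \sqrt{6}}{18} = \left(-36 + \frac{2}{5}\right) \frac{i \sqrt{6}}{18} = - \frac{178 \frac{i \sqrt{6}}{18}}{5} = - \frac{89 i \sqrt{6}}{45}$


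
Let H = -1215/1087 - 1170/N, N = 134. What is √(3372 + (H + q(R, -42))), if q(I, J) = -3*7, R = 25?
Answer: √17721675678891/72829 ≈ 57.803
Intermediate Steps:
q(I, J) = -21
H = -717300/72829 (H = -1215/1087 - 1170/134 = -1215*1/1087 - 1170*1/134 = -1215/1087 - 585/67 = -717300/72829 ≈ -9.8491)
√(3372 + (H + q(R, -42))) = √(3372 + (-717300/72829 - 21)) = √(3372 - 2246709/72829) = √(243332679/72829) = √17721675678891/72829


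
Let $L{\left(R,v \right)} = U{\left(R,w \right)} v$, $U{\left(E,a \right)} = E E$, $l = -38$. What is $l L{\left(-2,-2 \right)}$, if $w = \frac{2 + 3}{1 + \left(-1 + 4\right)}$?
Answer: $304$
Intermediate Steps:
$w = \frac{5}{4}$ ($w = \frac{5}{1 + 3} = \frac{5}{4} \approx 1.25$)
$U{\left(E,a \right)} = E^{2}$
$L{\left(R,v \right)} = v R^{2}$ ($L{\left(R,v \right)} = R^{2} v = v R^{2}$)
$l L{\left(-2,-2 \right)} = - 38 \left(- 2 \left(-2\right)^{2}\right) = - 38 \left(\left(-2\right) 4\right) = \left(-38\right) \left(-8\right) = 304$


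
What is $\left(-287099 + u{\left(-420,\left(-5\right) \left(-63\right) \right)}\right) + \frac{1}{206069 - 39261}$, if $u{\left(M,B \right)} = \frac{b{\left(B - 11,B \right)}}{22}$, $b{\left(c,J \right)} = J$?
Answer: $- \frac{526768237641}{1834888} \approx -2.8708 \cdot 10^{5}$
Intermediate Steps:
$u{\left(M,B \right)} = \frac{B}{22}$
$\left(-287099 + u{\left(-420,\left(-5\right) \left(-63\right) \right)}\right) + \frac{1}{206069 - 39261} = \left(-287099 + \frac{\left(-5\right) \left(-63\right)}{22}\right) + \frac{1}{206069 - 39261} = \left(-287099 + \frac{1}{22} \cdot 315\right) + \frac{1}{166808} = \left(-287099 + \frac{315}{22}\right) + \frac{1}{166808} = - \frac{6315863}{22} + \frac{1}{166808} = - \frac{526768237641}{1834888}$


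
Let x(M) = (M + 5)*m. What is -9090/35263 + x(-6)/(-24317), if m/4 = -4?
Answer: -221605738/857490371 ≈ -0.25844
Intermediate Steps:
m = -16 (m = 4*(-4) = -16)
x(M) = -80 - 16*M (x(M) = (M + 5)*(-16) = (5 + M)*(-16) = -80 - 16*M)
-9090/35263 + x(-6)/(-24317) = -9090/35263 + (-80 - 16*(-6))/(-24317) = -9090*1/35263 + (-80 + 96)*(-1/24317) = -9090/35263 + 16*(-1/24317) = -9090/35263 - 16/24317 = -221605738/857490371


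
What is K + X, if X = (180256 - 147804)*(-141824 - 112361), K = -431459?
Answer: -8249243079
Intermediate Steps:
X = -8248811620 (X = 32452*(-254185) = -8248811620)
K + X = -431459 - 8248811620 = -8249243079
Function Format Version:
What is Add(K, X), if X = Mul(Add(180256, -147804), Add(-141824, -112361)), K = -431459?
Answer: -8249243079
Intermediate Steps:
X = -8248811620 (X = Mul(32452, -254185) = -8248811620)
Add(K, X) = Add(-431459, -8248811620) = -8249243079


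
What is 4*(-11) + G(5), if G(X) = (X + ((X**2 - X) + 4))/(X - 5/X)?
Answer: -147/4 ≈ -36.750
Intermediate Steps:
G(X) = (4 + X**2)/(X - 5/X) (G(X) = (X + (4 + X**2 - X))/(X - 5/X) = (4 + X**2)/(X - 5/X))
4*(-11) + G(5) = 4*(-11) + 5*(4 + 5**2)/(-5 + 5**2) = -44 + 5*(4 + 25)/(-5 + 25) = -44 + 5*29/20 = -44 + 5*(1/20)*29 = -44 + 29/4 = -147/4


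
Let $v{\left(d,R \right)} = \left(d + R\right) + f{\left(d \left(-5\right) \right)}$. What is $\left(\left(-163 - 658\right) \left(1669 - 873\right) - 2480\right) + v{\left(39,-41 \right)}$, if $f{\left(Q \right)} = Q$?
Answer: $-656193$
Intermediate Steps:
$v{\left(d,R \right)} = R - 4 d$ ($v{\left(d,R \right)} = \left(d + R\right) + d \left(-5\right) = \left(R + d\right) - 5 d = R - 4 d$)
$\left(\left(-163 - 658\right) \left(1669 - 873\right) - 2480\right) + v{\left(39,-41 \right)} = \left(\left(-163 - 658\right) \left(1669 - 873\right) - 2480\right) - 197 = \left(\left(-821\right) 796 - 2480\right) - 197 = \left(-653516 - 2480\right) - 197 = -655996 - 197 = -656193$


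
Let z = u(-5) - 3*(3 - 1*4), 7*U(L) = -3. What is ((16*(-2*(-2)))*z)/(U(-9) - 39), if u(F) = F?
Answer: 224/69 ≈ 3.2464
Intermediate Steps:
U(L) = -3/7 (U(L) = (⅐)*(-3) = -3/7)
z = -2 (z = -5 - 3*(3 - 1*4) = -5 - 3*(3 - 4) = -5 - 3*(-1) = -5 + 3 = -2)
((16*(-2*(-2)))*z)/(U(-9) - 39) = ((16*(-2*(-2)))*(-2))/(-3/7 - 39) = ((16*4)*(-2))/(-276/7) = (64*(-2))*(-7/276) = -128*(-7/276) = 224/69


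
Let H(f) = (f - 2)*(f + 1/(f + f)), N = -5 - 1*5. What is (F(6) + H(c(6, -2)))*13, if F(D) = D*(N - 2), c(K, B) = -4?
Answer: -2457/4 ≈ -614.25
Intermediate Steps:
N = -10 (N = -5 - 5 = -10)
H(f) = (-2 + f)*(f + 1/(2*f))
F(D) = -12*D (F(D) = D*(-10 - 2) = D*(-12) = -12*D)
(F(6) + H(c(6, -2)))*13 = (-12*6 + (½ + (-4)² - 1/(-4) - 2*(-4)))*13 = (-72 + (½ + 16 - 1*(-¼) + 8))*13 = (-72 + (½ + 16 + ¼ + 8))*13 = (-72 + 99/4)*13 = -189/4*13 = -2457/4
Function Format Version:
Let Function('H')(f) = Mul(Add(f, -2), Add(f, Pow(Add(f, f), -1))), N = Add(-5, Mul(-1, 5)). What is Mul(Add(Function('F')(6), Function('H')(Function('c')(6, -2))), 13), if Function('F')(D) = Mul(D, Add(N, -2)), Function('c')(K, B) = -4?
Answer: Rational(-2457, 4) ≈ -614.25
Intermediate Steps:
N = -10 (N = Add(-5, -5) = -10)
Function('H')(f) = Mul(Add(-2, f), Add(f, Mul(Rational(1, 2), Pow(f, -1)))) (Function('H')(f) = Mul(Add(-2, f), Add(f, Pow(Mul(2, f), -1))) = Mul(Add(-2, f), Add(f, Mul(Rational(1, 2), Pow(f, -1)))))
Function('F')(D) = Mul(-12, D) (Function('F')(D) = Mul(D, Add(-10, -2)) = Mul(D, -12) = Mul(-12, D))
Mul(Add(Function('F')(6), Function('H')(Function('c')(6, -2))), 13) = Mul(Add(Mul(-12, 6), Add(Rational(1, 2), Pow(-4, 2), Mul(-1, Pow(-4, -1)), Mul(-2, -4))), 13) = Mul(Add(-72, Add(Rational(1, 2), 16, Mul(-1, Rational(-1, 4)), 8)), 13) = Mul(Add(-72, Add(Rational(1, 2), 16, Rational(1, 4), 8)), 13) = Mul(Add(-72, Rational(99, 4)), 13) = Mul(Rational(-189, 4), 13) = Rational(-2457, 4)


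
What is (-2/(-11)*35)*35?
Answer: 2450/11 ≈ 222.73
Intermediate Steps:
(-2/(-11)*35)*35 = (-2*(-1/11)*35)*35 = ((2/11)*35)*35 = (70/11)*35 = 2450/11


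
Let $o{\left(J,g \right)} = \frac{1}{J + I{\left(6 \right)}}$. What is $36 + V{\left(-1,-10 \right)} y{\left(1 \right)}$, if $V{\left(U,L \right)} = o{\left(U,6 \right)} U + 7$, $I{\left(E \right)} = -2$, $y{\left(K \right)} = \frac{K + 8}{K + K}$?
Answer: $69$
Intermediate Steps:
$y{\left(K \right)} = \frac{8 + K}{2 K}$
$o{\left(J,g \right)} = \frac{1}{-2 + J}$ ($o{\left(J,g \right)} = \frac{1}{J - 2} = \frac{1}{-2 + J}$)
$V{\left(U,L \right)} = 7 + \frac{U}{-2 + U}$ ($V{\left(U,L \right)} = \frac{U}{-2 + U} + 7 = 7 + \frac{U}{-2 + U}$)
$36 + V{\left(-1,-10 \right)} y{\left(1 \right)} = 36 + \frac{2 \left(-7 + 4 \left(-1\right)\right)}{-2 - 1} \frac{8 + 1}{2 \cdot 1} = 36 + \frac{2 \left(-7 - 4\right)}{-3} \cdot \frac{1}{2} \cdot 1 \cdot 9 = 36 + 2 \left(- \frac{1}{3}\right) \left(-11\right) \frac{9}{2} = 36 + \frac{22}{3} \cdot \frac{9}{2} = 36 + 33 = 69$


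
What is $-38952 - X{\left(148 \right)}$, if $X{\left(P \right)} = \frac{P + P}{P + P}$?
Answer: $-38953$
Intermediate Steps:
$X{\left(P \right)} = 1$ ($X{\left(P \right)} = \frac{2 P}{2 P} = 2 P \frac{1}{2 P} = 1$)
$-38952 - X{\left(148 \right)} = -38952 - 1 = -38953$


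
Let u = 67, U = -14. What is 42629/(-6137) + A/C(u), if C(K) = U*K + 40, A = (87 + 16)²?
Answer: -103388275/5511026 ≈ -18.760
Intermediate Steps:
A = 10609 (A = 103² = 10609)
C(K) = 40 - 14*K (C(K) = -14*K + 40 = 40 - 14*K)
42629/(-6137) + A/C(u) = 42629/(-6137) + 10609/(40 - 14*67) = 42629*(-1/6137) + 10609/(40 - 938) = -42629/6137 + 10609/(-898) = -42629/6137 + 10609*(-1/898) = -42629/6137 - 10609/898 = -103388275/5511026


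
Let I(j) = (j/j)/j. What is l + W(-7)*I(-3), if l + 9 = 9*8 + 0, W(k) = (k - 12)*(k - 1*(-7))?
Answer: 63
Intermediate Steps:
I(j) = 1/j
W(k) = (-12 + k)*(7 + k) (W(k) = (-12 + k)*(k + 7) = (-12 + k)*(7 + k))
l = 63 (l = -9 + (9*8 + 0) = -9 + (72 + 0) = -9 + 72 = 63)
l + W(-7)*I(-3) = 63 + (-84 + (-7)**2 - 5*(-7))/(-3) = 63 + (-84 + 49 + 35)*(-1/3) = 63 + 0*(-1/3) = 63 + 0 = 63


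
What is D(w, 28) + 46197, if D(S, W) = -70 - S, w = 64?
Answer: 46063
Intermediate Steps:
D(w, 28) + 46197 = (-70 - 1*64) + 46197 = (-70 - 64) + 46197 = -134 + 46197 = 46063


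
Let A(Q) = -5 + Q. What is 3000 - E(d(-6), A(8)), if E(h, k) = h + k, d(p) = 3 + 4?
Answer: 2990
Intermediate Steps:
d(p) = 7
3000 - E(d(-6), A(8)) = 3000 - (7 + (-5 + 8)) = 3000 - (7 + 3) = 3000 - 1*10 = 3000 - 10 = 2990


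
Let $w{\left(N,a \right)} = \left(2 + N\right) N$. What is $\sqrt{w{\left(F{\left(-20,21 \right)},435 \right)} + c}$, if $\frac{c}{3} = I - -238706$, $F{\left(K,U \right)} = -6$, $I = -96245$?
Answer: $\sqrt{427407} \approx 653.76$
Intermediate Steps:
$w{\left(N,a \right)} = N \left(2 + N\right)$
$c = 427383$ ($c = 3 \left(-96245 - -238706\right) = 3 \left(-96245 + 238706\right) = 3 \cdot 142461 = 427383$)
$\sqrt{w{\left(F{\left(-20,21 \right)},435 \right)} + c} = \sqrt{- 6 \left(2 - 6\right) + 427383} = \sqrt{\left(-6\right) \left(-4\right) + 427383} = \sqrt{24 + 427383} = \sqrt{427407}$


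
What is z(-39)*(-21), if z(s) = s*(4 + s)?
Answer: -28665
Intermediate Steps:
z(-39)*(-21) = -39*(4 - 39)*(-21) = -39*(-35)*(-21) = 1365*(-21) = -28665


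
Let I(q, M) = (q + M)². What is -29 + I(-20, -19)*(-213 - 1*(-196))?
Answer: -25886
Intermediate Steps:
I(q, M) = (M + q)²
-29 + I(-20, -19)*(-213 - 1*(-196)) = -29 + (-19 - 20)²*(-213 - 1*(-196)) = -29 + (-39)²*(-213 + 196) = -29 + 1521*(-17) = -29 - 25857 = -25886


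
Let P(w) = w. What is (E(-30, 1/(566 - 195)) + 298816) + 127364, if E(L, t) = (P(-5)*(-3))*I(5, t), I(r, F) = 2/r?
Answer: 426186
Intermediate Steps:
E(L, t) = 6 (E(L, t) = (-5*(-3))*(2/5) = 15*(2*(⅕)) = 15*(⅖) = 6)
(E(-30, 1/(566 - 195)) + 298816) + 127364 = (6 + 298816) + 127364 = 298822 + 127364 = 426186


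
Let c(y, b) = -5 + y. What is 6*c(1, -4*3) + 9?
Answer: -15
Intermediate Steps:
6*c(1, -4*3) + 9 = 6*(-5 + 1) + 9 = 6*(-4) + 9 = -24 + 9 = -15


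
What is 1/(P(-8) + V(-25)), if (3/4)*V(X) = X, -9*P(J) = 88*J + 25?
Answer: 9/379 ≈ 0.023747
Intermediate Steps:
P(J) = -25/9 - 88*J/9 (P(J) = -(88*J + 25)/9 = -(25 + 88*J)/9 = -25/9 - 88*J/9)
V(X) = 4*X/3
1/(P(-8) + V(-25)) = 1/((-25/9 - 88/9*(-8)) + (4/3)*(-25)) = 1/((-25/9 + 704/9) - 100/3) = 1/(679/9 - 100/3) = 1/(379/9) = 9/379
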